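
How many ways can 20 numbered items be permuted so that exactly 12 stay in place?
Choose the 12 fixed points C(20,12) = 125970, derange the rest: !8 = Σ_{j=0}^{8} (-1)^j·8!/j! = 40320 - 40320 + 20160 - 6720 + 1680 - 336 + 56 - 8 + 1 = 14833. Product = 125970 × 14833 = 1868513010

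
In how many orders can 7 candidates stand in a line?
7! = 5040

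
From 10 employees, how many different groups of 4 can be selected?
C(10,4) = 10!/(4!×6!) = 210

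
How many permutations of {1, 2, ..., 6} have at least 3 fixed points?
Exactly j fixed points: C(6,j)·!(6-j); sum over j ≥ 3 (derangement numbers via !m = (m-1)·(!(m-1) + !(m-2)): !0..!3 = 1, 0, 1, 2). Σ_{j=3}^{6} C(6,j)·!(6-j) = C(6,3)·!3 + C(6,4)·!2 + C(6,5)·!1 + C(6,6)·!0 = 20·2 + 15·1 + 6·0 + 1·1 = 56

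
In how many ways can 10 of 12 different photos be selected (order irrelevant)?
C(12,10) = 12!/(10!×2!) = 66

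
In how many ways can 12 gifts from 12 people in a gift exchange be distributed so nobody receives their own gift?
!12 = Σ_{j=0}^{12} (-1)^j·12!/j! = 479001600 - 479001600 + 239500800 - 79833600 + 19958400 - 3991680 + 665280 - 95040 + 11880 - 1320 + 132 - 12 + 1 = 176214841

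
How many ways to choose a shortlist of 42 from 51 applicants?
C(51,42) = 51!/(42!×9!) = 3042312350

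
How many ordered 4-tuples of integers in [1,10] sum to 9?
Coefficient of x^9 in (x + x² + ... + x^10)^4. By inclusion-exclusion on dice exceeding 10: Σ_j (-1)^j C(4,j)·C(9-1-10j, 3) = C(4,0)·C(8,3) = 1·56 = 56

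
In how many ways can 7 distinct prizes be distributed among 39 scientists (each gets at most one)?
P(39,7) = 39!/(39-7)! = 77519922480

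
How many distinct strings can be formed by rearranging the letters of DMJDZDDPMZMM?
12! / (2! × 4! × 1! × 1! × 4!) = 415800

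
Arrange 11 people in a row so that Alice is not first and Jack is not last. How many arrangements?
By inclusion-exclusion: 11! - 2×(11-1)! + (11-2)! = 39916800 - 7257600 + 362880 = 33022080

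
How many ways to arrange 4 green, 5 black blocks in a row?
9! / (4! × 5!) = 126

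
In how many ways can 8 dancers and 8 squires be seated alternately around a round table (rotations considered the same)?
Fix one of the dancers: (8-1)! ways for the remaining dancers, × 8! ways for the squires = 5040 × 40320 = 203212800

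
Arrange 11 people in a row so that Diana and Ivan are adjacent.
Treat as block: (11-1)! × 2! = 3628800 × 2 = 7257600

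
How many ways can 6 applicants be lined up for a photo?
6! = 720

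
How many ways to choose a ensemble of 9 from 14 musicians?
C(14,9) = 14!/(9!×5!) = 2002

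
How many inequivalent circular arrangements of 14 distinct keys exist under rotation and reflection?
(14-1)!/2 = 6227020800/2 = 3113510400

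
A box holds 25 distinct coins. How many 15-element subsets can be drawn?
C(25,15) = 25!/(15!×10!) = 3268760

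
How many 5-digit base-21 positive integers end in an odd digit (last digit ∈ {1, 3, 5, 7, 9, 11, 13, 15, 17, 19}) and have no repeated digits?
Last∈{1,3,5,7,9,11,13,15,17,19}. Last=0: 0. Last nonzero: 10×19×P(19,3) = 1104660. Total = 1104660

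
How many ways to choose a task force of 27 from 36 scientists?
C(36,27) = 36!/(27!×9!) = 94143280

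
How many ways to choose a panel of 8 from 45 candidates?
C(45,8) = 45!/(8!×37!) = 215553195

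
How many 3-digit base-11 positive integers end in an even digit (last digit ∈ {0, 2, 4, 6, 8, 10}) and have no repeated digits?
Last∈{0,2,4,6,8,10}. Last=0: 90. Last nonzero: 5×9×P(9,1) = 405. Total = 495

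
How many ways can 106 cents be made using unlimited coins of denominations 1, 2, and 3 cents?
Coefficient of x^106 in 1/(1-x^1) · 1/(1-x^2) · 1/(1-x^3). Case on j = number of 3-cent coins (j = 0..35); remainder r = 106 - 3j is made from {1,2} in ⌊r/2⌋+1 ways. r = 106, 103, 100, 97, 94, 91, 88, 85, 82, 79, 76, 73, 70, 67, 64, 61, 58, 55, 52, 49, 46, 43, 40, 37, 34, 31, 28, 25, 22, 19, 16, 13, 10, 7, 4, 1 → 54 + 52 + 51 + 49 + 48 + 46 + 45 + 43 + 42 + 40 + 39 + 37 + 36 + 34 + 33 + 31 + 30 + 28 + 27 + 25 + 24 + 22 + 21 + 19 + 18 + 16 + 15 + 13 + 12 + 10 + 9 + 7 + 6 + 4 + 3 + 1 = 990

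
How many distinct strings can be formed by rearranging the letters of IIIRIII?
7! / (1! × 6!) = 7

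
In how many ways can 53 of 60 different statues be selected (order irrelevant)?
C(60,53) = 60!/(53!×7!) = 386206920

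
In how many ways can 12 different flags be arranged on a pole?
12! = 479001600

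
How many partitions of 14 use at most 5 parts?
By conjugation, equals partitions of 14 into parts ≤ 5. Let r_j(i) = number of partitions of i into parts ≤ j, for i = 0..14. r_1(i) = 1 for all i; r_j(i) = r_{j-1}(i) + r_j(i-j). Rows j = 2..5: ≤2: 1 1 2 2 3 3 4 4 5 5 6 6 7 7 8; ≤3: 1 1 2 3 4 5 7 8 10 12 14 16 19 21 24; ≤4: 1 1 2 3 5 6 9 11 15 18 23 27 34 39 47; ≤5: 1 1 2 3 5 7 10 13 18 23 30 37 47 57 70. r_5(14) = 70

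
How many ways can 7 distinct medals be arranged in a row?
7! = 5040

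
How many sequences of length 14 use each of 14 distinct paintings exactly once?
14! = 87178291200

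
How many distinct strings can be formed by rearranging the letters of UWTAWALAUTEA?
12! / (4! × 2! × 1! × 2! × 2! × 1!) = 2494800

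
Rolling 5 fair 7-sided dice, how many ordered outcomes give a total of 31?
Coefficient of x^31 in (x + x² + ... + x^7)^5. By inclusion-exclusion on dice exceeding 7: Σ_j (-1)^j C(5,j)·C(31-1-7j, 4) = C(5,0)·C(30,4) - C(5,1)·C(23,4) + C(5,2)·C(16,4) - C(5,3)·C(9,4) = 1·27405 - 5·8855 + 10·1820 - 10·126 = 70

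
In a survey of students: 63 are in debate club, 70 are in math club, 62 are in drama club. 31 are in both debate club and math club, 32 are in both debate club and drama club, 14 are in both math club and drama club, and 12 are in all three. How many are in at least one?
|A∪B∪C| = 63+70+62-31-32-14+12 = 130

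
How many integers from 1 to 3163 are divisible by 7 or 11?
⌊3163/7⌋ + ⌊3163/11⌋ - ⌊3163/77⌋ = 451 + 287 - 41 = 697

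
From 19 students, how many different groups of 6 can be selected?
C(19,6) = 19!/(6!×13!) = 27132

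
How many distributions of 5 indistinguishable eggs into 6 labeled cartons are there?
C(5+6-1, 6-1) = C(10, 5) = 252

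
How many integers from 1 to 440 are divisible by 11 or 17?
⌊440/11⌋ + ⌊440/17⌋ - ⌊440/187⌋ = 40 + 25 - 2 = 63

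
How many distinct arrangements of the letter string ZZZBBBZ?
7! / (4! × 3!) = 35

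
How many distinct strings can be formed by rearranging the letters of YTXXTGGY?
8! / (2! × 2! × 2! × 2!) = 2520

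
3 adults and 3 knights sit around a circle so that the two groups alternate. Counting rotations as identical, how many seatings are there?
Fix one of the adults: (3-1)! ways for the remaining adults, × 3! ways for the knights = 2 × 6 = 12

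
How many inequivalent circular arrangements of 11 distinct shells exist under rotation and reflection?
(11-1)!/2 = 3628800/2 = 1814400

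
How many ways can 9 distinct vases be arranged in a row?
9! = 362880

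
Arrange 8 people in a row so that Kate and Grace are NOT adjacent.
Total - adjacent = 8! - (8-1)!×2 = 40320 - 10080 = 30240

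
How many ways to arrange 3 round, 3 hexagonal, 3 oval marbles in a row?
9! / (3! × 3! × 3!) = 1680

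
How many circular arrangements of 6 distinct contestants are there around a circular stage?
Circular: fix one position, arrange the rest. (6-1)! = 120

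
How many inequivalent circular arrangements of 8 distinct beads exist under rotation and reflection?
(8-1)!/2 = 5040/2 = 2520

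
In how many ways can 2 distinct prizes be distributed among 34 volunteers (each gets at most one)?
P(34,2) = 34!/(34-2)! = 1122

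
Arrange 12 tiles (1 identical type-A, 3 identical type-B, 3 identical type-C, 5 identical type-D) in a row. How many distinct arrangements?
12! / (1! × 3! × 3! × 5!) = 110880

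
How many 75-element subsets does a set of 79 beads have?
C(79,75) = 79!/(75!×4!) = 1502501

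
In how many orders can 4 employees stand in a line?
4! = 24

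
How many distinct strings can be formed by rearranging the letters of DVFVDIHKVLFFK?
13! / (1! × 3! × 3! × 2! × 1! × 1! × 2!) = 43243200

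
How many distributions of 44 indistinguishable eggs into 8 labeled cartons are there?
C(44+8-1, 8-1) = C(51, 7) = 115775100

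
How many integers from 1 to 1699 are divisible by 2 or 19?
⌊1699/2⌋ + ⌊1699/19⌋ - ⌊1699/38⌋ = 849 + 89 - 44 = 894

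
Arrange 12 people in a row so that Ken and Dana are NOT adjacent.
Total - adjacent = 12! - (12-1)!×2 = 479001600 - 79833600 = 399168000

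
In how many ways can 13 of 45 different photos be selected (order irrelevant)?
C(45,13) = 45!/(13!×32!) = 73006209045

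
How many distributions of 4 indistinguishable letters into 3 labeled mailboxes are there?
C(4+3-1, 3-1) = C(6, 2) = 15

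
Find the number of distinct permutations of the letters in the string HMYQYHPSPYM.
11! / (2! × 1! × 1! × 3! × 2! × 2!) = 831600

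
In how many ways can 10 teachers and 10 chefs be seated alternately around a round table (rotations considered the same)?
Fix one of the teachers: (10-1)! ways for the remaining teachers, × 10! ways for the chefs = 362880 × 3628800 = 1316818944000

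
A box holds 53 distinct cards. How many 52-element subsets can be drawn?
C(53,52) = 53!/(52!×1!) = 53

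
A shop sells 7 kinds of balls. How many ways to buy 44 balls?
C(44+7-1, 7-1) = C(50, 6) = 15890700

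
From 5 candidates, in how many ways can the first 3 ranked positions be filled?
P(5,3) = 5!/(5-3)! = 60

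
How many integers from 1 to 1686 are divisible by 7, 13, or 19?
⌊1686/7⌋+⌊1686/13⌋+⌊1686/19⌋ - ⌊1686/91⌋-⌊1686/133⌋-⌊1686/247⌋ + ⌊1686/1729⌋ = 240+129+88 - 18-12-6 + 0 = 421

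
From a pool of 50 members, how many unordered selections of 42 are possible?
C(50,42) = 50!/(42!×8!) = 536878650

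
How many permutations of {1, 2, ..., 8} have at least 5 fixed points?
Exactly j fixed points: C(8,j)·!(8-j); sum over j ≥ 5 (derangement numbers via !m = (m-1)·(!(m-1) + !(m-2)): !0..!3 = 1, 0, 1, 2). Σ_{j=5}^{8} C(8,j)·!(8-j) = C(8,5)·!3 + C(8,6)·!2 + C(8,7)·!1 + C(8,8)·!0 = 56·2 + 28·1 + 8·0 + 1·1 = 141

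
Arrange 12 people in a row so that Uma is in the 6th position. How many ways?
Fix one position: (12-1)! = 39916800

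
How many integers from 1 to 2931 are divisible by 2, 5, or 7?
⌊2931/2⌋+⌊2931/5⌋+⌊2931/7⌋ - ⌊2931/10⌋-⌊2931/14⌋-⌊2931/35⌋ + ⌊2931/70⌋ = 1465+586+418 - 293-209-83 + 41 = 1925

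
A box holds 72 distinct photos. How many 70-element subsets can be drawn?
C(72,70) = 72!/(70!×2!) = 2556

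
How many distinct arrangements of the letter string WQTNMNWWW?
9! / (1! × 2! × 1! × 4! × 1!) = 7560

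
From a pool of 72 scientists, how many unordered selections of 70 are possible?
C(72,70) = 72!/(70!×2!) = 2556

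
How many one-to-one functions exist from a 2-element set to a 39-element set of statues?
P(39,2) = 39!/(39-2)! = 1482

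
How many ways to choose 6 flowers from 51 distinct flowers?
C(51,6) = 51!/(6!×45!) = 18009460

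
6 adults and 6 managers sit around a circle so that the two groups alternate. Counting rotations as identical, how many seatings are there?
Fix one of the adults: (6-1)! ways for the remaining adults, × 6! ways for the managers = 120 × 720 = 86400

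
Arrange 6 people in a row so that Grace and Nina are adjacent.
Treat as block: (6-1)! × 2! = 120 × 2 = 240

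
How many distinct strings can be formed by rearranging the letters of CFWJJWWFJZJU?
12! / (4! × 1! × 1! × 3! × 2! × 1!) = 1663200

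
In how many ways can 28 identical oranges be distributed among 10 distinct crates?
C(28+10-1, 10-1) = C(37, 9) = 124403620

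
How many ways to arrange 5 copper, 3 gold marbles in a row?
8! / (5! × 3!) = 56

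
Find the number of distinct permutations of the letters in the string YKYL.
4! / (2! × 1! × 1!) = 12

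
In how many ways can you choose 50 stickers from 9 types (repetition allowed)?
C(50+9-1, 9-1) = C(58, 8) = 1916797311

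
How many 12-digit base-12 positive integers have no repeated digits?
First digit: 11 choices (nonzero). Then descending: 11 × 11 × 10 × 9 × 8 × 7 × 6 × 5 × 4 × 3 × 2 × 1 = 439084800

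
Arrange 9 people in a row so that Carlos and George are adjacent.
Treat as block: (9-1)! × 2! = 40320 × 2 = 80640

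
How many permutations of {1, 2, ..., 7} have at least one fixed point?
Complement of the derangements. !7 = Σ_{j=0}^{7} (-1)^j·7!/j! = 5040 - 5040 + 2520 - 840 + 210 - 42 + 7 - 1 = 1854. 7! - !7 = 5040 - 1854 = 3186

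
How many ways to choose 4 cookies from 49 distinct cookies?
C(49,4) = 49!/(4!×45!) = 211876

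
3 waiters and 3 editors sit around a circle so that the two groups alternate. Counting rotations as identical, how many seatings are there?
Fix one of the waiters: (3-1)! ways for the remaining waiters, × 3! ways for the editors = 2 × 6 = 12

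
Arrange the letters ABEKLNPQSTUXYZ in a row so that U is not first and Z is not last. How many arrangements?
By inclusion-exclusion: 14! - 2×(14-1)! + (14-2)! = 87178291200 - 12454041600 + 479001600 = 75203251200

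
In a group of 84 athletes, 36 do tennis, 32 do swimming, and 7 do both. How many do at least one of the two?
|A∪B| = |A| + |B| - |A∩B| = 36 + 32 - 7 = 61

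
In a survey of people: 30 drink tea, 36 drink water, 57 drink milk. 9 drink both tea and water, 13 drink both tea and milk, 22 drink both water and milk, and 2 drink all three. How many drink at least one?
|A∪B∪C| = 30+36+57-9-13-22+2 = 81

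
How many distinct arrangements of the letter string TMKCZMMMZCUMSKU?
15! / (2! × 2! × 2! × 1! × 5! × 1! × 2!) = 681080400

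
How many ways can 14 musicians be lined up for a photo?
14! = 87178291200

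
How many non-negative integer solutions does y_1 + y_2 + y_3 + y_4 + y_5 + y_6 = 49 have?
C(49+6-1, 6-1) = C(54, 5) = 3162510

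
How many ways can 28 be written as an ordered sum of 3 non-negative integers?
C(28+3-1, 3-1) = C(30, 2) = 435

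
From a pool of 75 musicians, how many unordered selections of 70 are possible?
C(75,70) = 75!/(70!×5!) = 17259390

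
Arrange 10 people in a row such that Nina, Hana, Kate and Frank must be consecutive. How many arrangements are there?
Treat the 4 as one block: (10-4+1)! × 4! = 5040 × 24 = 120960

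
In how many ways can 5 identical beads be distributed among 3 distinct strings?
C(5+3-1, 3-1) = C(7, 2) = 21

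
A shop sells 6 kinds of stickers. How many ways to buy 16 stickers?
C(16+6-1, 6-1) = C(21, 5) = 20349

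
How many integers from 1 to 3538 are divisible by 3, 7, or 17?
⌊3538/3⌋+⌊3538/7⌋+⌊3538/17⌋ - ⌊3538/21⌋-⌊3538/51⌋-⌊3538/119⌋ + ⌊3538/357⌋ = 1179+505+208 - 168-69-29 + 9 = 1635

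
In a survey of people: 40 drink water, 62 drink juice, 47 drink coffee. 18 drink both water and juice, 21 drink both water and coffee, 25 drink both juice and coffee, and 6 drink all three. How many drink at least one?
|A∪B∪C| = 40+62+47-18-21-25+6 = 91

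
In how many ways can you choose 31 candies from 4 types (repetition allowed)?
C(31+4-1, 4-1) = C(34, 3) = 5984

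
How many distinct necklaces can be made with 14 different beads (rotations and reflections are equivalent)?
(14-1)!/2 = 6227020800/2 = 3113510400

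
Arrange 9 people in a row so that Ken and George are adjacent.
Treat as block: (9-1)! × 2! = 40320 × 2 = 80640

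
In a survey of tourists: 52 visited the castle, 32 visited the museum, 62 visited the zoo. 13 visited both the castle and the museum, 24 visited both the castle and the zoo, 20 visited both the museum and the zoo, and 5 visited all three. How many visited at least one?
|A∪B∪C| = 52+32+62-13-24-20+5 = 94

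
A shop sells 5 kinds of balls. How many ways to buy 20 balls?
C(20+5-1, 5-1) = C(24, 4) = 10626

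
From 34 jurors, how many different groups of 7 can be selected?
C(34,7) = 34!/(7!×27!) = 5379616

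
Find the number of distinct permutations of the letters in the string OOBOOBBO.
8! / (3! × 5!) = 56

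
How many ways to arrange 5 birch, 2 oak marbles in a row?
7! / (5! × 2!) = 21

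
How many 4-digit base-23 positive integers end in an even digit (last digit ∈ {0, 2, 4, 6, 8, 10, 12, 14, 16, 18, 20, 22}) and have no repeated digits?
Last∈{0,2,4,6,8,10,12,14,16,18,20,22}. Last=0: 9240. Last nonzero: 11×21×P(21,2) = 97020. Total = 106260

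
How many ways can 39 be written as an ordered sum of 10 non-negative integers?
C(39+10-1, 10-1) = C(48, 9) = 1677106640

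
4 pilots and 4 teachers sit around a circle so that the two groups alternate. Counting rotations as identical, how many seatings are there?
Fix one of the pilots: (4-1)! ways for the remaining pilots, × 4! ways for the teachers = 6 × 24 = 144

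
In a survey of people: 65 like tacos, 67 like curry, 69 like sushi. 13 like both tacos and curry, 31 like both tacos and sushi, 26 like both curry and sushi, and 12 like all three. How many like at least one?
|A∪B∪C| = 65+67+69-13-31-26+12 = 143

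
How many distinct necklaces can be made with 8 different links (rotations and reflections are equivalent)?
(8-1)!/2 = 5040/2 = 2520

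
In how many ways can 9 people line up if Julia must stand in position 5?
Fix one position: (9-1)! = 40320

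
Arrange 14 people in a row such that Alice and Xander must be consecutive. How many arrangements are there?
Treat the 2 as one block: (14-2+1)! × 2! = 6227020800 × 2 = 12454041600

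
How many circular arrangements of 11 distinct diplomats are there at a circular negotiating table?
Circular: fix one position, arrange the rest. (11-1)! = 3628800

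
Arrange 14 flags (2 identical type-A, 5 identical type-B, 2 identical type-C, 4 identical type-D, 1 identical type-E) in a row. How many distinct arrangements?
14! / (2! × 5! × 2! × 4! × 1!) = 7567560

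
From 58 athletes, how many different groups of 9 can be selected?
C(58,9) = 58!/(9!×49!) = 10648873950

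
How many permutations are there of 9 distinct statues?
9! = 362880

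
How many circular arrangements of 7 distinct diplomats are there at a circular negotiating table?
Circular: fix one position, arrange the rest. (7-1)! = 720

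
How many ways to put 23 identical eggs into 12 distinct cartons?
C(23+12-1, 12-1) = C(34, 11) = 286097760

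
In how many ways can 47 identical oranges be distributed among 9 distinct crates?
C(47+9-1, 9-1) = C(55, 8) = 1217566350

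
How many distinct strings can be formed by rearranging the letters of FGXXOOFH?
8! / (1! × 2! × 2! × 1! × 2!) = 5040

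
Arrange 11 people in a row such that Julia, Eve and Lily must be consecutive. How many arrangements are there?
Treat the 3 as one block: (11-3+1)! × 3! = 362880 × 6 = 2177280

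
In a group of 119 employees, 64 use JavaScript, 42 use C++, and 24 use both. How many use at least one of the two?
|A∪B| = |A| + |B| - |A∩B| = 64 + 42 - 24 = 82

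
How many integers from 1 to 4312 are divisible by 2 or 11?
⌊4312/2⌋ + ⌊4312/11⌋ - ⌊4312/22⌋ = 2156 + 392 - 196 = 2352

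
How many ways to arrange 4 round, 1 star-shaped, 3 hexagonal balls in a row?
8! / (4! × 1! × 3!) = 280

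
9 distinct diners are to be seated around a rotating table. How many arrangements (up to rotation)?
Circular: fix one position, arrange the rest. (9-1)! = 40320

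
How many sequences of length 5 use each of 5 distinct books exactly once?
5! = 120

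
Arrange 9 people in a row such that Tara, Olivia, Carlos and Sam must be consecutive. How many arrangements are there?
Treat the 4 as one block: (9-4+1)! × 4! = 720 × 24 = 17280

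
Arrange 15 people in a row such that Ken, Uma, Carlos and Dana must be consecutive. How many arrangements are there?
Treat the 4 as one block: (15-4+1)! × 4! = 479001600 × 24 = 11496038400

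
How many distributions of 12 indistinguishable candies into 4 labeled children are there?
C(12+4-1, 4-1) = C(15, 3) = 455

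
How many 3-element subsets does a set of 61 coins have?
C(61,3) = 61!/(3!×58!) = 35990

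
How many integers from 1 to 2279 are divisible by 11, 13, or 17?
⌊2279/11⌋+⌊2279/13⌋+⌊2279/17⌋ - ⌊2279/143⌋-⌊2279/187⌋-⌊2279/221⌋ + ⌊2279/2431⌋ = 207+175+134 - 15-12-10 + 0 = 479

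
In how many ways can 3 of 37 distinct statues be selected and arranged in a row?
P(37,3) = 37!/(37-3)! = 46620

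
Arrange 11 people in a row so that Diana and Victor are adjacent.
Treat as block: (11-1)! × 2! = 3628800 × 2 = 7257600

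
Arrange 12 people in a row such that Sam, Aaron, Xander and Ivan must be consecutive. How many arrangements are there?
Treat the 4 as one block: (12-4+1)! × 4! = 362880 × 24 = 8709120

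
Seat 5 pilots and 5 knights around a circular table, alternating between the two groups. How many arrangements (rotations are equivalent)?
Fix one of the pilots: (5-1)! ways for the remaining pilots, × 5! ways for the knights = 24 × 120 = 2880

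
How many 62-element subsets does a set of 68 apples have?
C(68,62) = 68!/(62!×6!) = 109453344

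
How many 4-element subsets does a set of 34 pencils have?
C(34,4) = 34!/(4!×30!) = 46376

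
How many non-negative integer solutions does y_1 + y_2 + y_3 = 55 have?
C(55+3-1, 3-1) = C(57, 2) = 1596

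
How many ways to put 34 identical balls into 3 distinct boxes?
C(34+3-1, 3-1) = C(36, 2) = 630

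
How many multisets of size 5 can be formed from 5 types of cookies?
C(5+5-1, 5-1) = C(9, 4) = 126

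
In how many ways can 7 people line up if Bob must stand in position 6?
Fix one position: (7-1)! = 720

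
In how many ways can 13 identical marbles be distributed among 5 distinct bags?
C(13+5-1, 5-1) = C(17, 4) = 2380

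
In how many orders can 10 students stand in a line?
10! = 3628800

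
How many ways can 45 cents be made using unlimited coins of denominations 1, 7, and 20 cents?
Coefficient of x^45 in 1/(1-x^1) · 1/(1-x^7) · 1/(1-x^20). Case on j = number of 20-cent coins (j = 0..2); remainder r = 45 - 20j is made from {1,7} in ⌊r/7⌋+1 ways. r = 45, 25, 5 → 7 + 4 + 1 = 12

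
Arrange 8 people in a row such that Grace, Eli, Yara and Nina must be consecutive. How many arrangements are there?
Treat the 4 as one block: (8-4+1)! × 4! = 120 × 24 = 2880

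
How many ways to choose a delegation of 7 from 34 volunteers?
C(34,7) = 34!/(7!×27!) = 5379616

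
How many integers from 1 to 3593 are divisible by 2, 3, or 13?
⌊3593/2⌋+⌊3593/3⌋+⌊3593/13⌋ - ⌊3593/6⌋-⌊3593/26⌋-⌊3593/39⌋ + ⌊3593/78⌋ = 1796+1197+276 - 598-138-92 + 46 = 2487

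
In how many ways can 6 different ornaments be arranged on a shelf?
6! = 720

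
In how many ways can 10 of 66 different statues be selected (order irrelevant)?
C(66,10) = 66!/(10!×56!) = 210980549208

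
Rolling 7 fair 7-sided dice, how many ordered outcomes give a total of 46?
Coefficient of x^46 in (x + x² + ... + x^7)^7. By inclusion-exclusion on dice exceeding 7: Σ_j (-1)^j C(7,j)·C(46-1-7j, 6) = C(7,0)·C(45,6) - C(7,1)·C(38,6) + C(7,2)·C(31,6) - C(7,3)·C(24,6) + C(7,4)·C(17,6) - C(7,5)·C(10,6) = 1·8145060 - 7·2760681 + 21·736281 - 35·134596 + 35·12376 - 21·210 = 84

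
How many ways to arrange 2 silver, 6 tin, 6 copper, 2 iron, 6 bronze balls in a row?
22! / (2! × 6! × 6! × 2! × 6!) = 752851139040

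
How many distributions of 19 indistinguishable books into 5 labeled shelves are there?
C(19+5-1, 5-1) = C(23, 4) = 8855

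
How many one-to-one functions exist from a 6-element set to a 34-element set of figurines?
P(34,6) = 34!/(34-6)! = 968330880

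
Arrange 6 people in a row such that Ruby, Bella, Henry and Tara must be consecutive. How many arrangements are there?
Treat the 4 as one block: (6-4+1)! × 4! = 6 × 24 = 144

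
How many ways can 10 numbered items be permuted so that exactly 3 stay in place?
Choose the 3 fixed points C(10,3) = 120, derange the rest: !7 = Σ_{j=0}^{7} (-1)^j·7!/j! = 5040 - 5040 + 2520 - 840 + 210 - 42 + 7 - 1 = 1854. Product = 120 × 1854 = 222480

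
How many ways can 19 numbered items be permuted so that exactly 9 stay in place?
Choose the 9 fixed points C(19,9) = 92378, derange the rest: !10 = Σ_{j=0}^{10} (-1)^j·10!/j! = 3628800 - 3628800 + 1814400 - 604800 + 151200 - 30240 + 5040 - 720 + 90 - 10 + 1 = 1334961. Product = 92378 × 1334961 = 123321027258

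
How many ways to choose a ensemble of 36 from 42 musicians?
C(42,36) = 42!/(36!×6!) = 5245786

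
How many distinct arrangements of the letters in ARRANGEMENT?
11! / (2! × 2! × 2! × 1! × 2! × 1! × 1!) = 2494800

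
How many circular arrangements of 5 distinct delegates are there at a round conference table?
Circular: fix one position, arrange the rest. (5-1)! = 24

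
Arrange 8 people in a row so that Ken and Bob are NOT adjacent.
Total - adjacent = 8! - (8-1)!×2 = 40320 - 10080 = 30240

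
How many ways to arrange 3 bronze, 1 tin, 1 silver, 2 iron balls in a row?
7! / (3! × 1! × 1! × 2!) = 420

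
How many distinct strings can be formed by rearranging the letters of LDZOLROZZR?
10! / (2! × 2! × 3! × 1! × 2!) = 75600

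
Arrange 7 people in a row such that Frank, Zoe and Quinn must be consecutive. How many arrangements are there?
Treat the 3 as one block: (7-3+1)! × 3! = 120 × 6 = 720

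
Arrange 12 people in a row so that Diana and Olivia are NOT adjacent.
Total - adjacent = 12! - (12-1)!×2 = 479001600 - 79833600 = 399168000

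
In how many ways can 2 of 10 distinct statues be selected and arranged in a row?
P(10,2) = 10!/(10-2)! = 90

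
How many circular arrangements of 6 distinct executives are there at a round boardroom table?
Circular: fix one position, arrange the rest. (6-1)! = 120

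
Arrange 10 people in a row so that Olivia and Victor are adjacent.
Treat as block: (10-1)! × 2! = 362880 × 2 = 725760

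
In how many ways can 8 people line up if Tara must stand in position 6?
Fix one position: (8-1)! = 5040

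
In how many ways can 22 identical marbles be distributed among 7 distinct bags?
C(22+7-1, 7-1) = C(28, 6) = 376740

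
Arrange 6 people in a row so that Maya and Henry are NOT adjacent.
Total - adjacent = 6! - (6-1)!×2 = 720 - 240 = 480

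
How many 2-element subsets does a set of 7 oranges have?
C(7,2) = 7!/(2!×5!) = 21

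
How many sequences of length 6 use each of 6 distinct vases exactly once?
6! = 720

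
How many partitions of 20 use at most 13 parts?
By conjugation, equals partitions of 20 into parts ≤ 13. Let r_j(i) = number of partitions of i into parts ≤ j, for i = 0..20. r_1(i) = 1 for all i; r_j(i) = r_{j-1}(i) + r_j(i-j). Rows j = 2..13: ≤2: 1 1 2 2 3 3 4 4 5 5 6 6 7 7 8 8 9 9 10 10 11; ≤3: 1 1 2 3 4 5 7 8 10 12 14 16 19 21 24 27 30 33 37 40 44; ≤4: 1 1 2 3 5 6 9 11 15 18 23 27 34 39 47 54 64 72 84 94 108; ≤5: 1 1 2 3 5 7 10 13 18 23 30 37 47 57 70 84 101 119 141 164 192; ≤6: 1 1 2 3 5 7 11 14 20 26 35 44 58 71 90 110 136 163 199 235 282; ≤7: 1 1 2 3 5 7 11 15 21 28 38 49 65 82 105 131 164 201 248 300 364; ≤8: 1 1 2 3 5 7 11 15 22 29 40 52 70 89 116 146 186 230 288 352 434; ≤9: 1 1 2 3 5 7 11 15 22 30 41 54 73 94 123 157 201 252 318 393 488; ≤10: 1 1 2 3 5 7 11 15 22 30 42 55 75 97 128 164 212 267 340 423 530; ≤11: 1 1 2 3 5 7 11 15 22 30 42 56 76 99 131 169 219 278 355 445 560; ≤12: 1 1 2 3 5 7 11 15 22 30 42 56 77 100 133 172 224 285 366 460 582; ≤13: 1 1 2 3 5 7 11 15 22 30 42 56 77 101 134 174 227 290 373 471 597. r_13(20) = 597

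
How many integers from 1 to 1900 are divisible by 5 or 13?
⌊1900/5⌋ + ⌊1900/13⌋ - ⌊1900/65⌋ = 380 + 146 - 29 = 497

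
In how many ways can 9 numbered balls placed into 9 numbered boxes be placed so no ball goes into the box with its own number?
!9 = Σ_{j=0}^{9} (-1)^j·9!/j! = 362880 - 362880 + 181440 - 60480 + 15120 - 3024 + 504 - 72 + 9 - 1 = 133496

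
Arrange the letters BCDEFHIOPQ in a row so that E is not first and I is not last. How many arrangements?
By inclusion-exclusion: 10! - 2×(10-1)! + (10-2)! = 3628800 - 725760 + 40320 = 2943360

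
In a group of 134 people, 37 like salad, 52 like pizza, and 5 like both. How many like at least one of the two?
|A∪B| = |A| + |B| - |A∩B| = 37 + 52 - 5 = 84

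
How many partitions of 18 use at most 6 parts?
By conjugation, equals partitions of 18 into parts ≤ 6. Let r_j(i) = number of partitions of i into parts ≤ j, for i = 0..18. r_1(i) = 1 for all i; r_j(i) = r_{j-1}(i) + r_j(i-j). Rows j = 2..6: ≤2: 1 1 2 2 3 3 4 4 5 5 6 6 7 7 8 8 9 9 10; ≤3: 1 1 2 3 4 5 7 8 10 12 14 16 19 21 24 27 30 33 37; ≤4: 1 1 2 3 5 6 9 11 15 18 23 27 34 39 47 54 64 72 84; ≤5: 1 1 2 3 5 7 10 13 18 23 30 37 47 57 70 84 101 119 141; ≤6: 1 1 2 3 5 7 11 14 20 26 35 44 58 71 90 110 136 163 199. r_6(18) = 199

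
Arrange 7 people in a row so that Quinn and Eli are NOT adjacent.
Total - adjacent = 7! - (7-1)!×2 = 5040 - 1440 = 3600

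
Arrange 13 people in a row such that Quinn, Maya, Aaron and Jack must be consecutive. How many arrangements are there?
Treat the 4 as one block: (13-4+1)! × 4! = 3628800 × 24 = 87091200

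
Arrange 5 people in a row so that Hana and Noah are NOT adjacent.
Total - adjacent = 5! - (5-1)!×2 = 120 - 48 = 72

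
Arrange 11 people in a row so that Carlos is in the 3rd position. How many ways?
Fix one position: (11-1)! = 3628800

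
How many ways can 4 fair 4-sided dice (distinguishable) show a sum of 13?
Coefficient of x^13 in (x + x² + ... + x^4)^4. By inclusion-exclusion on dice exceeding 4: Σ_j (-1)^j C(4,j)·C(13-1-4j, 3) = C(4,0)·C(12,3) - C(4,1)·C(8,3) + C(4,2)·C(4,3) = 1·220 - 4·56 + 6·4 = 20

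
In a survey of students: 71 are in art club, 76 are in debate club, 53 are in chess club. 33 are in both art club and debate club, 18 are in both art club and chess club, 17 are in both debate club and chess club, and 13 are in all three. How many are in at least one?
|A∪B∪C| = 71+76+53-33-18-17+13 = 145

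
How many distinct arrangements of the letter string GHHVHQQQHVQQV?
13! / (3! × 4! × 1! × 5!) = 360360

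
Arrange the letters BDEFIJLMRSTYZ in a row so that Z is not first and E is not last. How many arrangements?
By inclusion-exclusion: 13! - 2×(13-1)! + (13-2)! = 6227020800 - 958003200 + 39916800 = 5308934400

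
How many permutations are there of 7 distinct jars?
7! = 5040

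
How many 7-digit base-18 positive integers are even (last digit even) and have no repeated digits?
Last∈{0,2,4,6,8,10,12,14,16}. Last=0: 8910720. Last nonzero: 8×16×P(16,5) = 67092480. Total = 76003200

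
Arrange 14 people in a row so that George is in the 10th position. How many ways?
Fix one position: (14-1)! = 6227020800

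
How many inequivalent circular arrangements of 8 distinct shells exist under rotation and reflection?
(8-1)!/2 = 5040/2 = 2520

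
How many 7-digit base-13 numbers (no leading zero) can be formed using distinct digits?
First digit: 12 choices (nonzero). Then descending: 12 × 12 × 11 × 10 × 9 × 8 × 7 = 7983360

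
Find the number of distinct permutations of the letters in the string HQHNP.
5! / (1! × 2! × 1! × 1!) = 60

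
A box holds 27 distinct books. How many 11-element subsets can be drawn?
C(27,11) = 27!/(11!×16!) = 13037895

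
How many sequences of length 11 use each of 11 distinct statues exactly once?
11! = 39916800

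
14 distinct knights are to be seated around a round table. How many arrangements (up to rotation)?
Circular: fix one position, arrange the rest. (14-1)! = 6227020800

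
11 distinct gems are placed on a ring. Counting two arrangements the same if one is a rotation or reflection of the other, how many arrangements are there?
(11-1)!/2 = 3628800/2 = 1814400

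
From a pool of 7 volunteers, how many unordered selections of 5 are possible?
C(7,5) = 7!/(5!×2!) = 21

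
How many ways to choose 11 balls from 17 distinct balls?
C(17,11) = 17!/(11!×6!) = 12376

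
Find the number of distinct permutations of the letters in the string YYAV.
4! / (1! × 2! × 1!) = 12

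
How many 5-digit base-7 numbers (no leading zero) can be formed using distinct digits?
First digit: 6 choices (nonzero). Then descending: 6 × 6 × 5 × 4 × 3 = 2160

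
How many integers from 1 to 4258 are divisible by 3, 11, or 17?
⌊4258/3⌋+⌊4258/11⌋+⌊4258/17⌋ - ⌊4258/33⌋-⌊4258/51⌋-⌊4258/187⌋ + ⌊4258/561⌋ = 1419+387+250 - 129-83-22 + 7 = 1829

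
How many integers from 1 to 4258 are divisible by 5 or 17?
⌊4258/5⌋ + ⌊4258/17⌋ - ⌊4258/85⌋ = 851 + 250 - 50 = 1051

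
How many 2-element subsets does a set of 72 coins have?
C(72,2) = 72!/(2!×70!) = 2556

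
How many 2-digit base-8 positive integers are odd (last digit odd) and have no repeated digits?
Last∈{1,3,5,7}. Last=0: 0. Last nonzero: 4×6×P(6,0) = 24. Total = 24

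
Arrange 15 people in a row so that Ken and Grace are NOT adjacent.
Total - adjacent = 15! - (15-1)!×2 = 1307674368000 - 174356582400 = 1133317785600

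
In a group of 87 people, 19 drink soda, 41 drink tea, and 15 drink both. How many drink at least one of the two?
|A∪B| = |A| + |B| - |A∩B| = 19 + 41 - 15 = 45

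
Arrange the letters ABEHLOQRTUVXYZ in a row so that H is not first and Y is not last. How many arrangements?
By inclusion-exclusion: 14! - 2×(14-1)! + (14-2)! = 87178291200 - 12454041600 + 479001600 = 75203251200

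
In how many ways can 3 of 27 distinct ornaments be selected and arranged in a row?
P(27,3) = 27!/(27-3)! = 17550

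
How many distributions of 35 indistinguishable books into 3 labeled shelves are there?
C(35+3-1, 3-1) = C(37, 2) = 666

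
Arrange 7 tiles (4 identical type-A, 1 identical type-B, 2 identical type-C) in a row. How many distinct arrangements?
7! / (4! × 1! × 2!) = 105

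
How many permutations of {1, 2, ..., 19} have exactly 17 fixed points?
Choose the 17 fixed points C(19,17) = 171, derange the rest: !2 = Σ_{j=0}^{2} (-1)^j·2!/j! = 2 - 2 + 1 = 1. Product = 171 × 1 = 171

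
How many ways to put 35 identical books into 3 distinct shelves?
C(35+3-1, 3-1) = C(37, 2) = 666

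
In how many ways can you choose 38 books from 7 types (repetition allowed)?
C(38+7-1, 7-1) = C(44, 6) = 7059052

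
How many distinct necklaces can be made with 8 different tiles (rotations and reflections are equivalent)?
(8-1)!/2 = 5040/2 = 2520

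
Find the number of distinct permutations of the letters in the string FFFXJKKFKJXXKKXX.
16! / (4! × 5! × 5! × 2!) = 30270240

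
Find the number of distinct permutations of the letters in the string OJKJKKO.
7! / (2! × 2! × 3!) = 210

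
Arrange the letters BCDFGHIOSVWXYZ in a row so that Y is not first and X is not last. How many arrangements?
By inclusion-exclusion: 14! - 2×(14-1)! + (14-2)! = 87178291200 - 12454041600 + 479001600 = 75203251200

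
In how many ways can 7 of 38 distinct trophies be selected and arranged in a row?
P(38,7) = 38!/(38-7)! = 63606090240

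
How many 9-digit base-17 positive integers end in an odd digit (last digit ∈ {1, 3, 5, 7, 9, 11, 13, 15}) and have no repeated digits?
Last∈{1,3,5,7,9,11,13,15}. Last=0: 0. Last nonzero: 8×15×P(15,7) = 3891888000. Total = 3891888000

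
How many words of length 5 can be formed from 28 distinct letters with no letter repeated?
P(28,5) = 28!/(28-5)! = 11793600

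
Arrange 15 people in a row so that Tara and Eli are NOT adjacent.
Total - adjacent = 15! - (15-1)!×2 = 1307674368000 - 174356582400 = 1133317785600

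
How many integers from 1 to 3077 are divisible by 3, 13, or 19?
⌊3077/3⌋+⌊3077/13⌋+⌊3077/19⌋ - ⌊3077/39⌋-⌊3077/57⌋-⌊3077/247⌋ + ⌊3077/741⌋ = 1025+236+161 - 78-53-12 + 4 = 1283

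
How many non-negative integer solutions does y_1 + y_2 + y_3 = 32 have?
C(32+3-1, 3-1) = C(34, 2) = 561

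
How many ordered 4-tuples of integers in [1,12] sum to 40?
Coefficient of x^40 in (x + x² + ... + x^12)^4. By inclusion-exclusion on dice exceeding 12: Σ_j (-1)^j C(4,j)·C(40-1-12j, 3) = C(4,0)·C(39,3) - C(4,1)·C(27,3) + C(4,2)·C(15,3) - C(4,3)·C(3,3) = 1·9139 - 4·2925 + 6·455 - 4·1 = 165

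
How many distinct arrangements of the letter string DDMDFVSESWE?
11! / (1! × 2! × 1! × 2! × 1! × 1! × 3!) = 1663200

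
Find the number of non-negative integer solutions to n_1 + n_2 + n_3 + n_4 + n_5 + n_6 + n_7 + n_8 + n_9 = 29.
C(29+9-1, 9-1) = C(37, 8) = 38608020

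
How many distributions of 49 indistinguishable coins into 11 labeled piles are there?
C(49+11-1, 11-1) = C(59, 10) = 62828356305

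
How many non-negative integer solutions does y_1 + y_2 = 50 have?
C(50+2-1, 2-1) = C(51, 1) = 51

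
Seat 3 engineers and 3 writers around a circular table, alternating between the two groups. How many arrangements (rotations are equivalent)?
Fix one of the engineers: (3-1)! ways for the remaining engineers, × 3! ways for the writers = 2 × 6 = 12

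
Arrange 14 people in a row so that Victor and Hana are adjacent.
Treat as block: (14-1)! × 2! = 6227020800 × 2 = 12454041600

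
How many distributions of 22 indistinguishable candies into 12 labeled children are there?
C(22+12-1, 12-1) = C(33, 11) = 193536720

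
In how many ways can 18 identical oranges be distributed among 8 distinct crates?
C(18+8-1, 8-1) = C(25, 7) = 480700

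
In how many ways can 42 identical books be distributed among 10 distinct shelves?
C(42+10-1, 10-1) = C(51, 9) = 3042312350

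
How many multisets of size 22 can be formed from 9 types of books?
C(22+9-1, 9-1) = C(30, 8) = 5852925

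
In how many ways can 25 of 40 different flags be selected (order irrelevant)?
C(40,25) = 40!/(25!×15!) = 40225345056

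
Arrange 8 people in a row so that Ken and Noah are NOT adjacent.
Total - adjacent = 8! - (8-1)!×2 = 40320 - 10080 = 30240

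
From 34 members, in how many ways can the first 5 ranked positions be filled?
P(34,5) = 34!/(34-5)! = 33390720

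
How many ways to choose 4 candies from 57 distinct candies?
C(57,4) = 57!/(4!×53!) = 395010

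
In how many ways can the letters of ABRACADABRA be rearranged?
11! / (5! × 2! × 2! × 1! × 1!) = 83160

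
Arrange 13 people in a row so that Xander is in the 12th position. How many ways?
Fix one position: (13-1)! = 479001600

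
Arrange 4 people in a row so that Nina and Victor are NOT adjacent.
Total - adjacent = 4! - (4-1)!×2 = 24 - 12 = 12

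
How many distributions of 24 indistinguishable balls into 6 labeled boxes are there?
C(24+6-1, 6-1) = C(29, 5) = 118755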